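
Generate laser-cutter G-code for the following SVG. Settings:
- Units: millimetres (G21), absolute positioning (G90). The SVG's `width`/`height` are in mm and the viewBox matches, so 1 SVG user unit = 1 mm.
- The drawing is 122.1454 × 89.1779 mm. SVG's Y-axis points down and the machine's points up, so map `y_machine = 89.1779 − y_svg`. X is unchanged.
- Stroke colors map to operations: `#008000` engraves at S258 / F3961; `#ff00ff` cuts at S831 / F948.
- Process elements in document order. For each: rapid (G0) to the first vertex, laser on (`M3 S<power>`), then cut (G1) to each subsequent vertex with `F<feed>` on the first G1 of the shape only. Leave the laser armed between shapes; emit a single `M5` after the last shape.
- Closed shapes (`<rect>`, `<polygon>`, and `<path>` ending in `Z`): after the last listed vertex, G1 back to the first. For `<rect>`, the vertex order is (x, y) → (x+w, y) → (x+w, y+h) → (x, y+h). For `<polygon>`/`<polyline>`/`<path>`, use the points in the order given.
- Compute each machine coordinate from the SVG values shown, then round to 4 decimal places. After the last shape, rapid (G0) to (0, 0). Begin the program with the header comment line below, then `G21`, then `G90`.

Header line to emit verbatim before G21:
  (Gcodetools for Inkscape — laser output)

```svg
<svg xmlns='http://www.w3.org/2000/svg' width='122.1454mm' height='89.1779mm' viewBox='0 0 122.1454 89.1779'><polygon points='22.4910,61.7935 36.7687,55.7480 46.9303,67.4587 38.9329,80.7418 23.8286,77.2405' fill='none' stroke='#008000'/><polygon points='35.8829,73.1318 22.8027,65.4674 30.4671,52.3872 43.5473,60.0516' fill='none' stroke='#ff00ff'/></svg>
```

Since the viewBox matches the mm dimensions, user units are millimetres directly. The only transform is the Y-flip y_m = 89.1779 − y_svg.

Shape 1 is a regular polygon drawn with `<polygon>`. Its stroke #008000 means engrave at S258, F3961. After flipping Y the toolpath is (22.4910,27.3844) → (36.7687,33.4299) → (46.9303,21.7192) → (38.9329,8.4361) → (23.8286,11.9374) → (22.4910,27.3844), returning to the start.

Shape 2 is a regular polygon drawn with `<polygon>`. Its stroke #ff00ff means cut at S831, F948. After flipping Y the toolpath is (35.8829,16.0461) → (22.8027,23.7105) → (30.4671,36.7907) → (43.5473,29.1263) → (35.8829,16.0461), returning to the start.

(Gcodetools for Inkscape — laser output)
G21
G90
G0 X22.4910 Y27.3844
M3 S258
G1 X36.7687 Y33.4299 F3961
G1 X46.9303 Y21.7192
G1 X38.9329 Y8.4361
G1 X23.8286 Y11.9374
G1 X22.4910 Y27.3844
G0 X35.8829 Y16.0461
M3 S831
G1 X22.8027 Y23.7105 F948
G1 X30.4671 Y36.7907
G1 X43.5473 Y29.1263
G1 X35.8829 Y16.0461
M5
G0 X0.0000 Y0.0000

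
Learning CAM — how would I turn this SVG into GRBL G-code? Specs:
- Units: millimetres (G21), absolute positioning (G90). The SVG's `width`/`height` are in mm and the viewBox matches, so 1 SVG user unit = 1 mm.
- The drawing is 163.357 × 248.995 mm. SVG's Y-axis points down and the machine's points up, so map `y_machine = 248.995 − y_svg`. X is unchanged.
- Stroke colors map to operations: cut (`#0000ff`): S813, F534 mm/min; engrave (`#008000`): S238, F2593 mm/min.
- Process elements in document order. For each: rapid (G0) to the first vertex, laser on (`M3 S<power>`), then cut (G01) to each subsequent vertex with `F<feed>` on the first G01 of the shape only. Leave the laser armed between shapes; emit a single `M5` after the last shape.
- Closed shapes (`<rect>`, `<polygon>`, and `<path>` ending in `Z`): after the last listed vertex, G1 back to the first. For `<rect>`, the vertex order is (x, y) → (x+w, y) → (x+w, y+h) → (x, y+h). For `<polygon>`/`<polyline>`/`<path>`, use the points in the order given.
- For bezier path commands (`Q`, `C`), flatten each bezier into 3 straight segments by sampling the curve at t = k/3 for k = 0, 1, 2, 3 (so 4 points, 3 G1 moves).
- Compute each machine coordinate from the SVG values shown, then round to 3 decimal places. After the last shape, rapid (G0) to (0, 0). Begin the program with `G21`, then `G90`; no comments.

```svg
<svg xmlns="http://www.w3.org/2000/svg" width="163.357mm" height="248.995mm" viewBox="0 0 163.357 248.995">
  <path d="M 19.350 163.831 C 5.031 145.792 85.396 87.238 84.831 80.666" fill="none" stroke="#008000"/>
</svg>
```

G21
G90
G0 X19.350 Y85.164
M3 S238
G01 X30.088 Y113.282 F2593
G01 X64.924 Y147.855
G01 X84.831 Y168.329
M5
G0 X0.000 Y0.000

viewBox `0 0 163.357 248.995` with mm width/height → 1 unit = 1 mm. Flip: y_m = 248.995 − y_svg.

**Shape 1** — `<path>` cubic bezier, stroke `#008000` → engrave (S238, F2593). Control points (SVG): P0=(19.350,163.831), P1=(5.031,145.792), P2=(85.396,87.238), P3=(84.831,80.666); sampled at t=k/3. Machine vertices: (19.350,85.164) → (30.088,113.282) → (64.924,147.855) → (84.831,168.329). Open path.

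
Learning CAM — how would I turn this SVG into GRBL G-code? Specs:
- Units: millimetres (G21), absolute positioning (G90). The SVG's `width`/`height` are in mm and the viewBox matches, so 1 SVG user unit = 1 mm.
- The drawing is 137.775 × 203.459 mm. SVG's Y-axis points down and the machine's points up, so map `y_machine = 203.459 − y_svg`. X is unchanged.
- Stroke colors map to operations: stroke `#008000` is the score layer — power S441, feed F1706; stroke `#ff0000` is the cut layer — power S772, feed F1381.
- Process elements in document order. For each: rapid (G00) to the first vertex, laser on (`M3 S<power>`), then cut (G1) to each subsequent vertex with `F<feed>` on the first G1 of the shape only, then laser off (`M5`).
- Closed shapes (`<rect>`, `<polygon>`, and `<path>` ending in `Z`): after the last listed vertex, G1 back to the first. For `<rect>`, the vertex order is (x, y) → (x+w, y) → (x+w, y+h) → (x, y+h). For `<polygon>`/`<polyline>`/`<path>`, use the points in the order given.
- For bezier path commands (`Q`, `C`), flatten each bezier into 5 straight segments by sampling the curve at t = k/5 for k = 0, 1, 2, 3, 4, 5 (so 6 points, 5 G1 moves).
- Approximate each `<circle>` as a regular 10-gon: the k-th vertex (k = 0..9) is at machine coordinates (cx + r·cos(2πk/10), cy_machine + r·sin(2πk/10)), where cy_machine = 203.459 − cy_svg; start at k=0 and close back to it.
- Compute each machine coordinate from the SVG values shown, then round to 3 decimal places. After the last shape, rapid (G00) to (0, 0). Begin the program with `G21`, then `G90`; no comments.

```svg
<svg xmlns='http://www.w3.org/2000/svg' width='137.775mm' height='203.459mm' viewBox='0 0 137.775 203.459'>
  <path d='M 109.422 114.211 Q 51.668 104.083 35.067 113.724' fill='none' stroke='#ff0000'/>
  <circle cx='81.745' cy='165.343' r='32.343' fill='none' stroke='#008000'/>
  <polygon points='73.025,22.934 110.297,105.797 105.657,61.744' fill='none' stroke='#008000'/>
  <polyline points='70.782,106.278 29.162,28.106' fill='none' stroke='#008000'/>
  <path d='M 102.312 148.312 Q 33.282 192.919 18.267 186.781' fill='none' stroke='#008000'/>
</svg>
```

viewBox `0 0 137.775 203.459` with mm width/height → 1 unit = 1 mm. Flip: y_m = 203.459 − y_svg.

**Shape 1** — `<path>` quadratic bezier, stroke `#ff0000` → cut (S772, F1381). Control points (SVG): P0=(109.422,114.211), P1=(51.668,104.083), P2=(35.067,113.724); sampled at t=k/5. Machine vertices: (109.422,89.248) → (87.967,92.508) → (69.803,94.187) → (54.932,94.285) → (43.354,92.801) → (35.067,89.735). Open path.

**Shape 2** — `<circle>` circle, stroke `#008000` → score (S441, F1706). Machine vertices: (114.088,38.116) → (107.911,57.127) → (91.740,68.876) → (71.750,68.876) → (55.579,57.127) → (49.402,38.116) → (55.579,19.105) → (71.750,7.356) → (91.740,7.356) → (107.911,19.105) → (114.088,38.116). Closed: final G1 returns to the first vertex.

**Shape 3** — `<polygon>` closed polygon, stroke `#008000` → score (S441, F1706). Machine vertices: (73.025,180.525) → (110.297,97.662) → (105.657,141.715) → (73.025,180.525). Closed: final G1 returns to the first vertex.

**Shape 4** — `<polyline>` line segment, stroke `#008000` → score (S441, F1706). Machine vertices: (70.782,97.181) → (29.162,175.353). Open path.

**Shape 5** — `<path>` quadratic bezier, stroke `#008000` → score (S441, F1706). Control points (SVG): P0=(102.312,148.312), P1=(33.282,192.919), P2=(18.267,186.781); sampled at t=k/5. Machine vertices: (102.312,55.147) → (76.861,39.334) → (55.730,27.581) → (38.921,19.887) → (26.434,16.253) → (18.267,16.678). Open path.

G21
G90
G00 X109.422 Y89.248
M3 S772
G1 X87.967 Y92.508 F1381
G1 X69.803 Y94.187
G1 X54.932 Y94.285
G1 X43.354 Y92.801
G1 X35.067 Y89.735
M5
G00 X114.088 Y38.116
M3 S441
G1 X107.911 Y57.127 F1706
G1 X91.740 Y68.876
G1 X71.750 Y68.876
G1 X55.579 Y57.127
G1 X49.402 Y38.116
G1 X55.579 Y19.105
G1 X71.750 Y7.356
G1 X91.740 Y7.356
G1 X107.911 Y19.105
G1 X114.088 Y38.116
M5
G00 X73.025 Y180.525
M3 S441
G1 X110.297 Y97.662 F1706
G1 X105.657 Y141.715
G1 X73.025 Y180.525
M5
G00 X70.782 Y97.181
M3 S441
G1 X29.162 Y175.353 F1706
M5
G00 X102.312 Y55.147
M3 S441
G1 X76.861 Y39.334 F1706
G1 X55.730 Y27.581
G1 X38.921 Y19.887
G1 X26.434 Y16.253
G1 X18.267 Y16.678
M5
G00 X0.000 Y0.000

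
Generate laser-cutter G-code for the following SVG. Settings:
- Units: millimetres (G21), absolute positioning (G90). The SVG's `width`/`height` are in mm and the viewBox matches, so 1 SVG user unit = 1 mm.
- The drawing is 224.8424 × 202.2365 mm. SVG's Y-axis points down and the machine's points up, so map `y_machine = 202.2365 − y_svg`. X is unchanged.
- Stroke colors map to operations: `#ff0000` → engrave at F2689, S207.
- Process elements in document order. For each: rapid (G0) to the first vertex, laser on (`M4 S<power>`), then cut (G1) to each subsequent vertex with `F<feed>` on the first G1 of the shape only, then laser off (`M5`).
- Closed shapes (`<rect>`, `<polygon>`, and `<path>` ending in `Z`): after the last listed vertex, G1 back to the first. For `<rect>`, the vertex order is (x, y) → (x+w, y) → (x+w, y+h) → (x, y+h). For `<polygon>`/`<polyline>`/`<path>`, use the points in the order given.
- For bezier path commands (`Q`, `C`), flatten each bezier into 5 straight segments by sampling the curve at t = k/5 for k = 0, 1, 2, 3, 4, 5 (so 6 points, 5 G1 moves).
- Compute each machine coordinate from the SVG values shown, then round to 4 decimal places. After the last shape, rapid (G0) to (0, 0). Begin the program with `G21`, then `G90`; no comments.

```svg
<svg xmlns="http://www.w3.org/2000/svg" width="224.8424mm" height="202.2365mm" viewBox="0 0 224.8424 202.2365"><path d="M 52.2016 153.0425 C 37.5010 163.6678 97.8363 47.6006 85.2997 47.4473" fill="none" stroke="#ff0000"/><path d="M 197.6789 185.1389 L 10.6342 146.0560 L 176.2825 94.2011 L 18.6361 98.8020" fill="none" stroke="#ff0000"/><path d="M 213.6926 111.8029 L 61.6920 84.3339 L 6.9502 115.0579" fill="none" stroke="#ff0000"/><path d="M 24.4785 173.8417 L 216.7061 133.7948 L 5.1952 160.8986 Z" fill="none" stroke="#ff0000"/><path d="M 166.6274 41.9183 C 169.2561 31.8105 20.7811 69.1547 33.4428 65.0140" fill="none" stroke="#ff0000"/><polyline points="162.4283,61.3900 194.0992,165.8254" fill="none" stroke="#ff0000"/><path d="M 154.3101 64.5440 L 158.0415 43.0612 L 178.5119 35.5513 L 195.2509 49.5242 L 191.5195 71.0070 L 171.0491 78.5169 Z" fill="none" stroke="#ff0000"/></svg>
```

Since the viewBox matches the mm dimensions, user units are millimetres directly. The only transform is the Y-flip y_m = 202.2365 − y_svg.

Shape 1 is a cubic bezier drawn with `<path>`. Its stroke #ff0000 means engrave at S207, F2689. After flipping Y the toolpath is (52.2016,49.1940) → (51.2023,56.0811) → (61.1120,81.7292) → (74.8312,114.4934) → (85.2603,142.7284) → (85.2997,154.7892).

Shape 2 is a open polyline drawn with `<path>`. Its stroke #ff0000 means engrave at S207, F2689. After flipping Y the toolpath is (197.6789,17.0976) → (10.6342,56.1805) → (176.2825,108.0354) → (18.6361,103.4345).

Shape 3 is a open polyline drawn with `<path>`. Its stroke #ff0000 means engrave at S207, F2689. After flipping Y the toolpath is (213.6926,90.4336) → (61.6920,117.9026) → (6.9502,87.1786).

Shape 4 is a closed polygon drawn with `<path>`. Its stroke #ff0000 means engrave at S207, F2689. After flipping Y the toolpath is (24.4785,28.3948) → (216.7061,68.4417) → (5.1952,41.3379) → (24.4785,28.3948), returning to the start.

Shape 5 is a cubic bezier drawn with `<path>`. Its stroke #ff0000 means engrave at S207, F2689. After flipping Y the toolpath is (166.6274,160.3182) → (152.5701,161.4001) → (117.2354,155.3626) → (75.6110,146.4745) → (42.6843,139.0048) → (33.4428,137.2225).

Shape 6 is a line segment drawn with `<polyline>`. Its stroke #ff0000 means engrave at S207, F2689. After flipping Y the toolpath is (162.4283,140.8465) → (194.0992,36.4111).

Shape 7 is a regular polygon drawn with `<path>`. Its stroke #ff0000 means engrave at S207, F2689. After flipping Y the toolpath is (154.3101,137.6925) → (158.0415,159.1753) → (178.5119,166.6852) → (195.2509,152.7123) → (191.5195,131.2295) → (171.0491,123.7196) → (154.3101,137.6925), returning to the start.

G21
G90
G0 X52.2016 Y49.1940
M4 S207
G1 X51.2023 Y56.0811 F2689
G1 X61.1120 Y81.7292
G1 X74.8312 Y114.4934
G1 X85.2603 Y142.7284
G1 X85.2997 Y154.7892
M5
G0 X197.6789 Y17.0976
M4 S207
G1 X10.6342 Y56.1805 F2689
G1 X176.2825 Y108.0354
G1 X18.6361 Y103.4345
M5
G0 X213.6926 Y90.4336
M4 S207
G1 X61.6920 Y117.9026 F2689
G1 X6.9502 Y87.1786
M5
G0 X24.4785 Y28.3948
M4 S207
G1 X216.7061 Y68.4417 F2689
G1 X5.1952 Y41.3379
G1 X24.4785 Y28.3948
M5
G0 X166.6274 Y160.3182
M4 S207
G1 X152.5701 Y161.4001 F2689
G1 X117.2354 Y155.3626
G1 X75.6110 Y146.4745
G1 X42.6843 Y139.0048
G1 X33.4428 Y137.2225
M5
G0 X162.4283 Y140.8465
M4 S207
G1 X194.0992 Y36.4111 F2689
M5
G0 X154.3101 Y137.6925
M4 S207
G1 X158.0415 Y159.1753 F2689
G1 X178.5119 Y166.6852
G1 X195.2509 Y152.7123
G1 X191.5195 Y131.2295
G1 X171.0491 Y123.7196
G1 X154.3101 Y137.6925
M5
G0 X0.0000 Y0.0000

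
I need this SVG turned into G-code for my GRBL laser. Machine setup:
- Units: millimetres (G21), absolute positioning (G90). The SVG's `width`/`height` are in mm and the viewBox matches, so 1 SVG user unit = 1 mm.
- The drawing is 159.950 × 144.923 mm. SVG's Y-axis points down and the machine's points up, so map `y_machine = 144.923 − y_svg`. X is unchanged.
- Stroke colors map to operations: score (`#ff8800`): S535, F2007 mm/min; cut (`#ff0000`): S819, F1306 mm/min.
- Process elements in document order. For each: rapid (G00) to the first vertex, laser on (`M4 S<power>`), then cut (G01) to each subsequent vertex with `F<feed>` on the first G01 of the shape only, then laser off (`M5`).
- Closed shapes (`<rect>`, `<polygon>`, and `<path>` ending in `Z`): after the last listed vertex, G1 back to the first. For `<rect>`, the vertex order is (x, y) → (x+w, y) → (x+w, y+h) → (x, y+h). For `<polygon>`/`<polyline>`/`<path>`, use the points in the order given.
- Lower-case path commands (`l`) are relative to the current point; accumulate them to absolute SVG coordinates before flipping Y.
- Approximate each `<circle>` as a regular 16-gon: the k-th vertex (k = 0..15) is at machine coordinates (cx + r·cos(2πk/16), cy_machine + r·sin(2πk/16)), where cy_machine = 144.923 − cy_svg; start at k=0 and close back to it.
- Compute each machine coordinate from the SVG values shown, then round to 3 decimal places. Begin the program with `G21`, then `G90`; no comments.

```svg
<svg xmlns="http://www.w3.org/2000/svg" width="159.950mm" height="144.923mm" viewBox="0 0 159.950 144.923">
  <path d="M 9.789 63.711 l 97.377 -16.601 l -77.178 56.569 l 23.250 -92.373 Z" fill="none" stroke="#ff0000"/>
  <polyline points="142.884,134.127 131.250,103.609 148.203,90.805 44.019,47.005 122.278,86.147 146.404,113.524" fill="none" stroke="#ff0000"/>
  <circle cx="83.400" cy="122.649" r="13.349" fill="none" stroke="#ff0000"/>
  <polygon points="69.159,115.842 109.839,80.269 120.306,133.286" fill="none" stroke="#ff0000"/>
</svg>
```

G21
G90
G00 X9.789 Y81.212
M4 S819
G01 X107.166 Y97.813 F1306
G01 X29.988 Y41.244
G01 X53.238 Y133.617
G01 X9.789 Y81.212
M5
G00 X142.884 Y10.796
M4 S819
G01 X131.250 Y41.314 F1306
G01 X148.203 Y54.118
G01 X44.019 Y97.918
G01 X122.278 Y58.776
G01 X146.404 Y31.399
M5
G00 X96.749 Y22.274
M4 S819
G01 X95.733 Y27.382 F1306
G01 X92.839 Y31.713
G01 X88.508 Y34.607
G01 X83.400 Y35.623
G01 X78.292 Y34.607
G01 X73.961 Y31.713
G01 X71.067 Y27.382
G01 X70.051 Y22.274
G01 X71.067 Y17.166
G01 X73.961 Y12.835
G01 X78.292 Y9.941
G01 X83.400 Y8.925
G01 X88.508 Y9.941
G01 X92.839 Y12.835
G01 X95.733 Y17.166
G01 X96.749 Y22.274
M5
G00 X69.159 Y29.081
M4 S819
G01 X109.839 Y64.654 F1306
G01 X120.306 Y11.637
G01 X69.159 Y29.081
M5

viewBox `0 0 159.950 144.923` with mm width/height → 1 unit = 1 mm. Flip: y_m = 144.923 − y_svg.

**Shape 1** — `<path>` closed polygon, stroke `#ff0000` → cut (S819, F1306). Machine vertices: (9.789,81.212) → (107.166,97.813) → (29.988,41.244) → (53.238,133.617) → (9.789,81.212). Closed: final G1 returns to the first vertex.

**Shape 2** — `<polyline>` open polyline, stroke `#ff0000` → cut (S819, F1306). Machine vertices: (142.884,10.796) → (131.250,41.314) → (148.203,54.118) → (44.019,97.918) → (122.278,58.776) → (146.404,31.399). Open path.

**Shape 3** — `<circle>` circle, stroke `#ff0000` → cut (S819, F1306). Machine vertices: (96.749,22.274) → (95.733,27.382) → (92.839,31.713) → (88.508,34.607) → (83.400,35.623) → (78.292,34.607) → (73.961,31.713) → (71.067,27.382) → (70.051,22.274) → (71.067,17.166) → (73.961,12.835) → (78.292,9.941) → (83.400,8.925) → (88.508,9.941) → (92.839,12.835) → (95.733,17.166) → (96.749,22.274). Closed: final G1 returns to the first vertex.

**Shape 4** — `<polygon>` regular polygon, stroke `#ff0000` → cut (S819, F1306). Machine vertices: (69.159,29.081) → (109.839,64.654) → (120.306,11.637) → (69.159,29.081). Closed: final G1 returns to the first vertex.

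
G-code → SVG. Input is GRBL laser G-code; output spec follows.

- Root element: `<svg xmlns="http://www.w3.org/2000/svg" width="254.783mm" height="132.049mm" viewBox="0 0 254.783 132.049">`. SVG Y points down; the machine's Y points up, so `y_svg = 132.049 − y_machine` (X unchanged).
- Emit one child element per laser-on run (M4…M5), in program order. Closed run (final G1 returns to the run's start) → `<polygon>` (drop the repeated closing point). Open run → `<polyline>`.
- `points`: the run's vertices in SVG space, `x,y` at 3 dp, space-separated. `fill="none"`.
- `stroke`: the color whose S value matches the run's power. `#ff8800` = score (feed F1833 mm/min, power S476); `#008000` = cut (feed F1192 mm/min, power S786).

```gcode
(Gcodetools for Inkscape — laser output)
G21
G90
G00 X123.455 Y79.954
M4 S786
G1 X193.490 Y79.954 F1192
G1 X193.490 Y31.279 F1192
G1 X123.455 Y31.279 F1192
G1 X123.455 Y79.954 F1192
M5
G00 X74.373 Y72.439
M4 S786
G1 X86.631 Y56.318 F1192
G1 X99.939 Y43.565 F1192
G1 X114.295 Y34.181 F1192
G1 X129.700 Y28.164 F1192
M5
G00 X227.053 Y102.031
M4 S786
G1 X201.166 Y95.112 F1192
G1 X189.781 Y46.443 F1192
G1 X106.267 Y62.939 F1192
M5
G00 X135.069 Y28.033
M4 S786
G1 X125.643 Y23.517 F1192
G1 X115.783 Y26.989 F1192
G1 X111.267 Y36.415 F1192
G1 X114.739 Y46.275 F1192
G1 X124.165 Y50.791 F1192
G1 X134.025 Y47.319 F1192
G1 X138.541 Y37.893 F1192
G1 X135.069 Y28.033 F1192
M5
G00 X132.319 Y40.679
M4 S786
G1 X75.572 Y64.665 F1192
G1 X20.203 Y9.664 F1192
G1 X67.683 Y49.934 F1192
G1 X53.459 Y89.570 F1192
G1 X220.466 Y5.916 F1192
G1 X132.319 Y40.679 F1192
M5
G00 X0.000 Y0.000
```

<svg xmlns="http://www.w3.org/2000/svg" width="254.783mm" height="132.049mm" viewBox="0 0 254.783 132.049">
  <polygon points="123.455,52.095 193.490,52.095 193.490,100.770 123.455,100.770" fill="none" stroke="#008000"/>
  <polyline points="74.373,59.610 86.631,75.731 99.939,88.484 114.295,97.868 129.700,103.885" fill="none" stroke="#008000"/>
  <polyline points="227.053,30.018 201.166,36.937 189.781,85.606 106.267,69.110" fill="none" stroke="#008000"/>
  <polygon points="135.069,104.016 125.643,108.532 115.783,105.060 111.267,95.634 114.739,85.774 124.165,81.258 134.025,84.730 138.541,94.156" fill="none" stroke="#008000"/>
  <polygon points="132.319,91.370 75.572,67.384 20.203,122.385 67.683,82.115 53.459,42.479 220.466,126.133" fill="none" stroke="#008000"/>
</svg>

Each laser-on run becomes one SVG element. Flip Y back into SVG space with y_svg = 132.049 − y_machine. Every run uses S786, so all elements get stroke `#008000` (cut).

Run 1: The run returns to its start, so emit a `<polygon>` with points (Y-flipped): 123.455,52.095 193.490,52.095 193.490,100.770 123.455,100.770.

Run 2: The run is open, so emit a `<polyline>` with points (Y-flipped): 74.373,59.610 86.631,75.731 99.939,88.484 114.295,97.868 129.700,103.885.

Run 3: The run is open, so emit a `<polyline>` with points (Y-flipped): 227.053,30.018 201.166,36.937 189.781,85.606 106.267,69.110.

Run 4: The run returns to its start, so emit a `<polygon>` with points (Y-flipped): 135.069,104.016 125.643,108.532 115.783,105.060 111.267,95.634 114.739,85.774 124.165,81.258 134.025,84.730 138.541,94.156.

Run 5: The run returns to its start, so emit a `<polygon>` with points (Y-flipped): 132.319,91.370 75.572,67.384 20.203,122.385 67.683,82.115 53.459,42.479 220.466,126.133.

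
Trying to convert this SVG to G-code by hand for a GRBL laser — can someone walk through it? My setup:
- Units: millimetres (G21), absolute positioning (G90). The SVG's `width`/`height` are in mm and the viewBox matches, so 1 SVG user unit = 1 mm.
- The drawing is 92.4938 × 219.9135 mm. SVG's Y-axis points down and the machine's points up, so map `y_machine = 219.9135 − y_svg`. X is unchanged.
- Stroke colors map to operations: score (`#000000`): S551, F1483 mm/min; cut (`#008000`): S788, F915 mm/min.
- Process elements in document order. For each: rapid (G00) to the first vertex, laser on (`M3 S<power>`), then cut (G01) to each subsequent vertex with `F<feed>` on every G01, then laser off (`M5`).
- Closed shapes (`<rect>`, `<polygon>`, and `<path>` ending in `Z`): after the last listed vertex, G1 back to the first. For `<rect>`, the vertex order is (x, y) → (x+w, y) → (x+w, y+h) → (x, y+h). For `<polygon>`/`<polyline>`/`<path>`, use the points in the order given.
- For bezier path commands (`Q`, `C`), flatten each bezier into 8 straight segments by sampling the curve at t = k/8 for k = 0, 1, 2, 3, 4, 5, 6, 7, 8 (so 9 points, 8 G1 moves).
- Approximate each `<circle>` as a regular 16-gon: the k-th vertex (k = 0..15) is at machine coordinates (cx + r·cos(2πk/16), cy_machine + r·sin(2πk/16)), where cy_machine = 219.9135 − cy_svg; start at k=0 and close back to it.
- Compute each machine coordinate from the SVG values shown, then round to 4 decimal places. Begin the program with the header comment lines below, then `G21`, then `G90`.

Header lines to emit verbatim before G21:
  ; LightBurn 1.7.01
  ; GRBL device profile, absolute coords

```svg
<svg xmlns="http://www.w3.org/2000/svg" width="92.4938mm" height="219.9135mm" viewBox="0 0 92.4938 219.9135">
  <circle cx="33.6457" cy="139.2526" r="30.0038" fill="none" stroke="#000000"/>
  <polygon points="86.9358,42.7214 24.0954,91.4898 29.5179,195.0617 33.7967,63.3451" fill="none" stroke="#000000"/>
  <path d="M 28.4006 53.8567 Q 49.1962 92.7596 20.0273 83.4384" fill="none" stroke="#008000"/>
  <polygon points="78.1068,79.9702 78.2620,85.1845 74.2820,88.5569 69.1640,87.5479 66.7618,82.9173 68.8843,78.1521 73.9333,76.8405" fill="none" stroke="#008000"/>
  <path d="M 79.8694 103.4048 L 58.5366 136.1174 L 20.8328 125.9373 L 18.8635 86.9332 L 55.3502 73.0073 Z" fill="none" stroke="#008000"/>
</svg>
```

Since the viewBox matches the mm dimensions, user units are millimetres directly. The only transform is the Y-flip y_m = 219.9135 − y_svg.

Shape 1 is a circle drawn with `<circle>`. Its stroke #000000 means score at S551, F1483. After flipping Y the toolpath is (63.6495,80.6609) → (61.3656,92.1429) → (54.8616,101.8768) → (45.1277,108.3808) → (33.6457,110.6647) → (22.1637,108.3808) → (12.4298,101.8768) → (5.9258,92.1429) → (3.6419,80.6609) → (5.9258,69.1789) → (12.4298,59.4450) → (22.1637,52.9410) → (33.6457,50.6571) → (45.1277,52.9410) → (54.8616,59.4450) → (61.3656,69.1789) → (63.6495,80.6609), returning to the start.

Shape 2 is a closed polygon drawn with `<polygon>`. Its stroke #000000 means score at S551, F1483. After flipping Y the toolpath is (86.9358,177.1921) → (24.0954,128.4237) → (29.5179,24.8518) → (33.7967,156.5684) → (86.9358,177.1921), returning to the start.

Shape 3 is a quadratic bezier drawn with `<path>`. Its stroke #008000 means cut at S788, F915. After flipping Y the toolpath is (28.4006,166.0568) → (32.8188,157.0846) → (35.6756,149.6194) → (36.9710,143.6611) → (36.7051,139.2099) → (34.8777,136.2657) → (31.4890,134.8285) → (26.5388,134.8983) → (20.0273,136.4751).

Shape 4 is a regular polygon drawn with `<polygon>`. Its stroke #008000 means cut at S788, F915. After flipping Y the toolpath is (78.1068,139.9433) → (78.2620,134.7290) → (74.2820,131.3566) → (69.1640,132.3656) → (66.7618,136.9962) → (68.8843,141.7614) → (73.9333,143.0730) → (78.1068,139.9433), returning to the start.

Shape 5 is a regular polygon drawn with `<path>`. Its stroke #008000 means cut at S788, F915. After flipping Y the toolpath is (79.8694,116.5087) → (58.5366,83.7961) → (20.8328,93.9762) → (18.8635,132.9803) → (55.3502,146.9062) → (79.8694,116.5087), returning to the start.

; LightBurn 1.7.01
; GRBL device profile, absolute coords
G21
G90
G00 X63.6495 Y80.6609
M3 S551
G01 X61.3656 Y92.1429 F1483
G01 X54.8616 Y101.8768 F1483
G01 X45.1277 Y108.3808 F1483
G01 X33.6457 Y110.6647 F1483
G01 X22.1637 Y108.3808 F1483
G01 X12.4298 Y101.8768 F1483
G01 X5.9258 Y92.1429 F1483
G01 X3.6419 Y80.6609 F1483
G01 X5.9258 Y69.1789 F1483
G01 X12.4298 Y59.4450 F1483
G01 X22.1637 Y52.9410 F1483
G01 X33.6457 Y50.6571 F1483
G01 X45.1277 Y52.9410 F1483
G01 X54.8616 Y59.4450 F1483
G01 X61.3656 Y69.1789 F1483
G01 X63.6495 Y80.6609 F1483
M5
G00 X86.9358 Y177.1921
M3 S551
G01 X24.0954 Y128.4237 F1483
G01 X29.5179 Y24.8518 F1483
G01 X33.7967 Y156.5684 F1483
G01 X86.9358 Y177.1921 F1483
M5
G00 X28.4006 Y166.0568
M3 S788
G01 X32.8188 Y157.0846 F915
G01 X35.6756 Y149.6194 F915
G01 X36.9710 Y143.6611 F915
G01 X36.7051 Y139.2099 F915
G01 X34.8777 Y136.2657 F915
G01 X31.4890 Y134.8285 F915
G01 X26.5388 Y134.8983 F915
G01 X20.0273 Y136.4751 F915
M5
G00 X78.1068 Y139.9433
M3 S788
G01 X78.2620 Y134.7290 F915
G01 X74.2820 Y131.3566 F915
G01 X69.1640 Y132.3656 F915
G01 X66.7618 Y136.9962 F915
G01 X68.8843 Y141.7614 F915
G01 X73.9333 Y143.0730 F915
G01 X78.1068 Y139.9433 F915
M5
G00 X79.8694 Y116.5087
M3 S788
G01 X58.5366 Y83.7961 F915
G01 X20.8328 Y93.9762 F915
G01 X18.8635 Y132.9803 F915
G01 X55.3502 Y146.9062 F915
G01 X79.8694 Y116.5087 F915
M5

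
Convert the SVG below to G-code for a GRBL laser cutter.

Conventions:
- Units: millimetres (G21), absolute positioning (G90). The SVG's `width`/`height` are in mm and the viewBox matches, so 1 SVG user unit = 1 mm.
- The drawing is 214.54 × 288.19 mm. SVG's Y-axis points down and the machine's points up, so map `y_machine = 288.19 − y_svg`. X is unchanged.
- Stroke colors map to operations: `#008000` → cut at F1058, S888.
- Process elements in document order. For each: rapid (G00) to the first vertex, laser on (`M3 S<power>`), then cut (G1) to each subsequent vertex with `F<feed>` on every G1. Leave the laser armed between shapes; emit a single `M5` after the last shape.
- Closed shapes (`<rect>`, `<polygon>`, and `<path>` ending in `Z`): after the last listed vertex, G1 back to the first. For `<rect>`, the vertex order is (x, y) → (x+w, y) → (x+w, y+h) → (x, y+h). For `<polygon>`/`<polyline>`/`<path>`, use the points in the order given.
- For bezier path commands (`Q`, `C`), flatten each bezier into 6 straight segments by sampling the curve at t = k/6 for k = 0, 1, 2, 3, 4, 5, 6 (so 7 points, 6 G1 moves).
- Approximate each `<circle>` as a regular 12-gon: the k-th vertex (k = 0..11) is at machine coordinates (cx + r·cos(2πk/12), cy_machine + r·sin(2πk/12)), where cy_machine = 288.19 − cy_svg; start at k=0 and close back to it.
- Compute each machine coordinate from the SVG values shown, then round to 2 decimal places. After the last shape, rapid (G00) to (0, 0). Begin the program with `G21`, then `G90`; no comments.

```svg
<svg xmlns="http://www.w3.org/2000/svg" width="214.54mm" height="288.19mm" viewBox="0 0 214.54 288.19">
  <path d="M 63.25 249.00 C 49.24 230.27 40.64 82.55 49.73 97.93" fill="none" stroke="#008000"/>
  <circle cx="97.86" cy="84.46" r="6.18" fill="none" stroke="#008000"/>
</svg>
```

Since the viewBox matches the mm dimensions, user units are millimetres directly. The only transform is the Y-flip y_m = 288.19 − y_svg.

Shape 1 is a cubic bezier drawn with `<path>`. Its stroke #008000 means cut at S888, F1058. After flipping Y the toolpath is (63.25,39.19) → (56.75,57.95) → (51.50,90.10) → (47.83,127.52) → (46.08,162.09) → (46.60,185.71) → (49.73,190.26).

Shape 2 is a circle drawn with `<circle>`. Its stroke #008000 means cut at S888, F1058. After flipping Y the toolpath is (104.04,203.73) → (103.21,206.82) → (100.95,209.08) → (97.86,209.91) → (94.77,209.08) → (92.51,206.82) → (91.68,203.73) → (92.51,200.64) → (94.77,198.38) → (97.86,197.55) → (100.95,198.38) → (103.21,200.64) → (104.04,203.73), returning to the start.

G21
G90
G00 X63.25 Y39.19
M3 S888
G1 X56.75 Y57.95 F1058
G1 X51.50 Y90.10 F1058
G1 X47.83 Y127.52 F1058
G1 X46.08 Y162.09 F1058
G1 X46.60 Y185.71 F1058
G1 X49.73 Y190.26 F1058
G00 X104.04 Y203.73
M3 S888
G1 X103.21 Y206.82 F1058
G1 X100.95 Y209.08 F1058
G1 X97.86 Y209.91 F1058
G1 X94.77 Y209.08 F1058
G1 X92.51 Y206.82 F1058
G1 X91.68 Y203.73 F1058
G1 X92.51 Y200.64 F1058
G1 X94.77 Y198.38 F1058
G1 X97.86 Y197.55 F1058
G1 X100.95 Y198.38 F1058
G1 X103.21 Y200.64 F1058
G1 X104.04 Y203.73 F1058
M5
G00 X0.00 Y0.00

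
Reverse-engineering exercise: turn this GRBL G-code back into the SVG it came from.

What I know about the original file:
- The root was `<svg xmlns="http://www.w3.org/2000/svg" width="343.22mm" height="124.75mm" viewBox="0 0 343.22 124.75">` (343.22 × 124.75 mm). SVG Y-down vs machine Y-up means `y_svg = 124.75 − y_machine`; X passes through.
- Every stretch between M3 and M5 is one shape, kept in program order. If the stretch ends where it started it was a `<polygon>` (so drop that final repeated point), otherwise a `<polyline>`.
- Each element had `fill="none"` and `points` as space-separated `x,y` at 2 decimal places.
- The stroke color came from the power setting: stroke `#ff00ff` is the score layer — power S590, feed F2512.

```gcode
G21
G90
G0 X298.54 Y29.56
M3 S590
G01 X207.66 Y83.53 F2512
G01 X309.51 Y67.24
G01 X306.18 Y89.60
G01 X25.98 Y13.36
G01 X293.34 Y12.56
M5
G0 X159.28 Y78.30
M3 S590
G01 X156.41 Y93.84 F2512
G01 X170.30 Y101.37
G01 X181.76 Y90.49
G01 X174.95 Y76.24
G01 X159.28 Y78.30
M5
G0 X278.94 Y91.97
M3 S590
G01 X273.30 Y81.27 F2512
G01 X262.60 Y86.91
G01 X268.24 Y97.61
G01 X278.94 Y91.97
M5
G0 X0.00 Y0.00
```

Each laser-on run becomes one SVG element. Flip Y back into SVG space with y_svg = 124.75 − y_machine. Every run uses S590, so all elements get stroke `#ff00ff` (score).

Run 1: The run is open, so emit a `<polyline>` with points (Y-flipped): 298.54,95.19 207.66,41.22 309.51,57.51 306.18,35.15 25.98,111.39 293.34,112.19.

Run 2: The run returns to its start, so emit a `<polygon>` with points (Y-flipped): 159.28,46.45 156.41,30.91 170.30,23.38 181.76,34.26 174.95,48.51.

Run 3: The run returns to its start, so emit a `<polygon>` with points (Y-flipped): 278.94,32.78 273.30,43.48 262.60,37.84 268.24,27.14.

<svg xmlns="http://www.w3.org/2000/svg" width="343.22mm" height="124.75mm" viewBox="0 0 343.22 124.75">
  <polyline points="298.54,95.19 207.66,41.22 309.51,57.51 306.18,35.15 25.98,111.39 293.34,112.19" fill="none" stroke="#ff00ff"/>
  <polygon points="159.28,46.45 156.41,30.91 170.30,23.38 181.76,34.26 174.95,48.51" fill="none" stroke="#ff00ff"/>
  <polygon points="278.94,32.78 273.30,43.48 262.60,37.84 268.24,27.14" fill="none" stroke="#ff00ff"/>
</svg>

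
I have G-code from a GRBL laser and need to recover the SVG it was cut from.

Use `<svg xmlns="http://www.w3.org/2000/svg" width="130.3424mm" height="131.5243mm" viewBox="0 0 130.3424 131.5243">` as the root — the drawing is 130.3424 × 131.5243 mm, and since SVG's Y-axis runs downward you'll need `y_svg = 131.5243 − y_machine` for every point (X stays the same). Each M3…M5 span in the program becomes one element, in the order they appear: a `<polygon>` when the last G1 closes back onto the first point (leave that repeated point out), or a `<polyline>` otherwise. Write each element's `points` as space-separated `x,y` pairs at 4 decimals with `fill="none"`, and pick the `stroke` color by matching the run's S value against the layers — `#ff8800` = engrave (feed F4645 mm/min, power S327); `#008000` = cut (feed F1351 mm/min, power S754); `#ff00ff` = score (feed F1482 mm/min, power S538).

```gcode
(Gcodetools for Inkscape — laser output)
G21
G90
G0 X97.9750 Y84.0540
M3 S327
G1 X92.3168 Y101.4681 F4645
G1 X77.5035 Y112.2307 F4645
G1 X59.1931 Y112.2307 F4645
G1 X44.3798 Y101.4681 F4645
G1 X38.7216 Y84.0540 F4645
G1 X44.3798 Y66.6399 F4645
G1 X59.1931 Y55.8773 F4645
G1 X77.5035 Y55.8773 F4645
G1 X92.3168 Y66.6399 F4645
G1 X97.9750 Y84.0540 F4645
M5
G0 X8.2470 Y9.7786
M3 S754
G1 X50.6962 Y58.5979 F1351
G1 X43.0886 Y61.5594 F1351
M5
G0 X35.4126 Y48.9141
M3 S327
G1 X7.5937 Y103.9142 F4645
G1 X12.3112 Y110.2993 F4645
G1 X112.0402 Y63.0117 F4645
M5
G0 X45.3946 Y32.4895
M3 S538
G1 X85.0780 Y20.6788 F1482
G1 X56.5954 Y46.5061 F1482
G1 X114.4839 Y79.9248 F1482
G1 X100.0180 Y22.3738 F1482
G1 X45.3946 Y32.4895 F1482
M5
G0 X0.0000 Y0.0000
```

y_svg = 131.5243 − y_m.

[1] S327→`#ff8800` (engrave); closed run; points: 97.9750,47.4703 92.3168,30.0562 77.5035,19.2936 59.1931,19.2936 44.3798,30.0562 38.7216,47.4703 44.3798,64.8844 59.1931,75.6470 77.5035,75.6470 92.3168,64.8844

[2] S754→`#008000` (cut); open run; points: 8.2470,121.7457 50.6962,72.9264 43.0886,69.9649

[3] S327→`#ff8800` (engrave); open run; points: 35.4126,82.6102 7.5937,27.6101 12.3112,21.2250 112.0402,68.5126

[4] S538→`#ff00ff` (score); closed run; points: 45.3946,99.0348 85.0780,110.8455 56.5954,85.0182 114.4839,51.5995 100.0180,109.1505

<svg xmlns="http://www.w3.org/2000/svg" width="130.3424mm" height="131.5243mm" viewBox="0 0 130.3424 131.5243">
  <polygon points="97.9750,47.4703 92.3168,30.0562 77.5035,19.2936 59.1931,19.2936 44.3798,30.0562 38.7216,47.4703 44.3798,64.8844 59.1931,75.6470 77.5035,75.6470 92.3168,64.8844" fill="none" stroke="#ff8800"/>
  <polyline points="8.2470,121.7457 50.6962,72.9264 43.0886,69.9649" fill="none" stroke="#008000"/>
  <polyline points="35.4126,82.6102 7.5937,27.6101 12.3112,21.2250 112.0402,68.5126" fill="none" stroke="#ff8800"/>
  <polygon points="45.3946,99.0348 85.0780,110.8455 56.5954,85.0182 114.4839,51.5995 100.0180,109.1505" fill="none" stroke="#ff00ff"/>
</svg>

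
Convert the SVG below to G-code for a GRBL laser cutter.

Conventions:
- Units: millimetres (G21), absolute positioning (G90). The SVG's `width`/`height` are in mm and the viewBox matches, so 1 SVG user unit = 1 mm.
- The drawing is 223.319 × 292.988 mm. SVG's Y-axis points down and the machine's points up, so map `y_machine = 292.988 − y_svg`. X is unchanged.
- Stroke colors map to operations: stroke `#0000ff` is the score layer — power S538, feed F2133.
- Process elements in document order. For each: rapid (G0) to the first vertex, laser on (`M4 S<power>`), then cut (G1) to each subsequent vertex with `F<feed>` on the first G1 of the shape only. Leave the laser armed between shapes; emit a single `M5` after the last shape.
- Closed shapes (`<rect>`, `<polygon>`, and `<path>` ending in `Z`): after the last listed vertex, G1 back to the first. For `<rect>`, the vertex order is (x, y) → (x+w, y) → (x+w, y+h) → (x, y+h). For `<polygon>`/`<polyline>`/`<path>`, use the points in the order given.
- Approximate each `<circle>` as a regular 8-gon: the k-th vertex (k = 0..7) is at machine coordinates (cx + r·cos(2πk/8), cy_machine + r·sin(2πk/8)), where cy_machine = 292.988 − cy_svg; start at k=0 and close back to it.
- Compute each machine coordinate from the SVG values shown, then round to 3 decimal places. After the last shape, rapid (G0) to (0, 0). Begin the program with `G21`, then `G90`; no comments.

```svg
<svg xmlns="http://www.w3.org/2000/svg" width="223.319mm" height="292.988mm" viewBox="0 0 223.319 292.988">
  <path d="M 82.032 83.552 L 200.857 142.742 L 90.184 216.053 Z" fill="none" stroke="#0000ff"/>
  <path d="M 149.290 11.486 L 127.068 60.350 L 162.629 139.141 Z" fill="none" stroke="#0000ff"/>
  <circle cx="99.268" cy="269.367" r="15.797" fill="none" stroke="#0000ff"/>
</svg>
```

1 u = 1 mm; y_m = 292.988 − y.

[1] `<path>` regular polygon, #0000ff→score S538 F2133: (82.032,209.436) → (200.857,150.246) → (90.184,76.935) → (82.032,209.436) (closed)

[2] `<path>` closed polygon, #0000ff→score S538 F2133: (149.290,281.502) → (127.068,232.638) → (162.629,153.847) → (149.290,281.502) (closed)

[3] `<circle>` circle, #0000ff→score S538 F2133: (115.065,23.621) → (110.438,34.791) → (99.268,39.418) → (88.098,34.791) → (83.471,23.621) → (88.098,12.451) → (99.268,7.824) → (110.438,12.451) → (115.065,23.621) (closed)

G21
G90
G0 X82.032 Y209.436
M4 S538
G1 X200.857 Y150.246 F2133
G1 X90.184 Y76.935
G1 X82.032 Y209.436
G0 X149.290 Y281.502
M4 S538
G1 X127.068 Y232.638 F2133
G1 X162.629 Y153.847
G1 X149.290 Y281.502
G0 X115.065 Y23.621
M4 S538
G1 X110.438 Y34.791 F2133
G1 X99.268 Y39.418
G1 X88.098 Y34.791
G1 X83.471 Y23.621
G1 X88.098 Y12.451
G1 X99.268 Y7.824
G1 X110.438 Y12.451
G1 X115.065 Y23.621
M5
G0 X0.000 Y0.000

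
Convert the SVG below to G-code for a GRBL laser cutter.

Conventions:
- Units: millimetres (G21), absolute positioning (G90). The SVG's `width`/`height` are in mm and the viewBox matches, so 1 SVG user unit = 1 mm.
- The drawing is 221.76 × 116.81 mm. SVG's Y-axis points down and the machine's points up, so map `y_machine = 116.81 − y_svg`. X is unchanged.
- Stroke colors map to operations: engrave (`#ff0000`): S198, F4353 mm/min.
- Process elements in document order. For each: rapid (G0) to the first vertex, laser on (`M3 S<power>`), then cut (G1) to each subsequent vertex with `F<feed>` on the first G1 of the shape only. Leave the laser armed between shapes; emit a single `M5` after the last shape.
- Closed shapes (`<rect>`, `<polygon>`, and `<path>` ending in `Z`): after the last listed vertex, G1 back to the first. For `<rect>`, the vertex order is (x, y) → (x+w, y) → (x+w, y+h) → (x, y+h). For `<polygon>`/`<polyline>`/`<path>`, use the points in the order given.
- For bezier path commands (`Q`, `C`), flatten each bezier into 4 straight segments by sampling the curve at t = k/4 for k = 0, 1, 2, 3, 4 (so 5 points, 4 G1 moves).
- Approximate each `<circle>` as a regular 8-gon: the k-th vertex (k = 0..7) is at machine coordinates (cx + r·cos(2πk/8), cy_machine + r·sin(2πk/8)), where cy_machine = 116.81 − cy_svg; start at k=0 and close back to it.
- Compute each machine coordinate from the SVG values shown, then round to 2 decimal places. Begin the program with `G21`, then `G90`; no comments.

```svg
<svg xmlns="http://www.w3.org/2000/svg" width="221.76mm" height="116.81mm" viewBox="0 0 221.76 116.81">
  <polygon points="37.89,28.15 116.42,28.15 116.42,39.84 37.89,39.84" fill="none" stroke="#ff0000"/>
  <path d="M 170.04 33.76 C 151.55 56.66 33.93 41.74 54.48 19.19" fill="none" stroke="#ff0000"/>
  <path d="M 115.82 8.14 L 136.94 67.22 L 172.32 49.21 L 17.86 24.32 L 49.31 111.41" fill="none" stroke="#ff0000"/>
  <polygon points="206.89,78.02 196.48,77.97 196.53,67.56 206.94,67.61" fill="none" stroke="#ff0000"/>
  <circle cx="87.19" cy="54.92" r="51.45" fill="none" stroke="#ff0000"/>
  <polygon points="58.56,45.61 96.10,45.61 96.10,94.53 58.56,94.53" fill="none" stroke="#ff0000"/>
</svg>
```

G21
G90
G0 X37.89 Y88.66
M3 S198
G1 X116.42 Y88.66 F4353
G1 X116.42 Y76.97
G1 X37.89 Y76.97
G1 X37.89 Y88.66
G0 X170.04 Y83.05
M3 S198
G1 X141.29 Y72.49 F4353
G1 X97.62 Y73.29
G1 X61.27 Y82.61
G1 X54.48 Y97.62
G0 X115.82 Y108.67
M3 S198
G1 X136.94 Y49.59 F4353
G1 X172.32 Y67.60
G1 X17.86 Y92.49
G1 X49.31 Y5.40
G0 X206.89 Y38.79
M3 S198
G1 X196.48 Y38.84 F4353
G1 X196.53 Y49.25
G1 X206.94 Y49.20
G1 X206.89 Y38.79
G0 X138.64 Y61.89
M3 S198
G1 X123.57 Y98.27 F4353
G1 X87.19 Y113.34
G1 X50.81 Y98.27
G1 X35.74 Y61.89
G1 X50.81 Y25.51
G1 X87.19 Y10.44
G1 X123.57 Y25.51
G1 X138.64 Y61.89
G0 X58.56 Y71.20
M3 S198
G1 X96.10 Y71.20 F4353
G1 X96.10 Y22.28
G1 X58.56 Y22.28
G1 X58.56 Y71.20
M5

1 u = 1 mm; y_m = 116.81 − y.

[1] `<polygon>` rectangle, #ff0000→engrave S198 F4353: (37.89,88.66) → (116.42,88.66) → (116.42,76.97) → (37.89,76.97) → (37.89,88.66) (closed)

[2] `<path>` cubic bezier, #ff0000→engrave S198 F4353: (170.04,83.05) → (141.29,72.49) → (97.62,73.29) → (61.27,82.61) → (54.48,97.62)

[3] `<path>` open polyline, #ff0000→engrave S198 F4353: (115.82,108.67) → (136.94,49.59) → (172.32,67.60) → (17.86,92.49) → (49.31,5.40)

[4] `<polygon>` regular polygon, #ff0000→engrave S198 F4353: (206.89,38.79) → (196.48,38.84) → (196.53,49.25) → (206.94,49.20) → (206.89,38.79) (closed)

[5] `<circle>` circle, #ff0000→engrave S198 F4353: (138.64,61.89) → (123.57,98.27) → (87.19,113.34) → (50.81,98.27) → (35.74,61.89) → (50.81,25.51) → (87.19,10.44) → (123.57,25.51) → (138.64,61.89) (closed)

[6] `<polygon>` rectangle, #ff0000→engrave S198 F4353: (58.56,71.20) → (96.10,71.20) → (96.10,22.28) → (58.56,22.28) → (58.56,71.20) (closed)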